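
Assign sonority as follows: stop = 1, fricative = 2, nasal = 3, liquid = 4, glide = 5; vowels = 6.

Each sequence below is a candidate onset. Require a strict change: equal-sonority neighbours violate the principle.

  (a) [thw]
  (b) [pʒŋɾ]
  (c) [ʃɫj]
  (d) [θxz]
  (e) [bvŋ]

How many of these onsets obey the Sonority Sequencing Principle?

(a) 1-2-5 → obeys
(b) 1-2-3-4 → obeys
(c) 2-4-5 → obeys
(d) 2-2-2 → violates
(e) 1-2-3 → obeys

4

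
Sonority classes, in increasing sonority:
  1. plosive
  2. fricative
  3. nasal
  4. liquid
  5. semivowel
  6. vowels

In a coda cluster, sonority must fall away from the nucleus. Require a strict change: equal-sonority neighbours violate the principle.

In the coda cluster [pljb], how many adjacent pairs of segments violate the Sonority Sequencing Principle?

/p/: plosive = 1.
/l/: liquid = 4.
/j/: semivowel = 5.
/b/: plosive = 1.
/p/→/l/: 1→4 (does not fall) — violation.
/l/→/j/: 4→5 (does not fall) — violation.
/j/→/b/: 5→1 (falls) — ok.

2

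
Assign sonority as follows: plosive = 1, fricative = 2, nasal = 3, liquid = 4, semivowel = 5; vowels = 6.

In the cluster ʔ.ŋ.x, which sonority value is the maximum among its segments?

3

/ʔ/ is a plosive (sonority 1).
/ŋ/ is a nasal (sonority 3).
/x/ is a fricative (sonority 2).
The maximum is 3.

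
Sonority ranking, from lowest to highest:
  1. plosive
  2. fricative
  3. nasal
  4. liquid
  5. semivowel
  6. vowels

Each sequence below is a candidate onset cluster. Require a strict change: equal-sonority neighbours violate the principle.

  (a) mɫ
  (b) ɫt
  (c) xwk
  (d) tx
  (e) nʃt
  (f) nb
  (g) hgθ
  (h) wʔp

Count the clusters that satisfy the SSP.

(a) mɫ: profile 3-4 — obeys.
(b) ɫt: profile 4-1 — violates.
(c) xwk: profile 2-5-1 — violates.
(d) tx: profile 1-2 — obeys.
(e) nʃt: profile 3-2-1 — violates.
(f) nb: profile 3-1 — violates.
(g) hgθ: profile 2-1-2 — violates.
(h) wʔp: profile 5-1-1 — violates.

2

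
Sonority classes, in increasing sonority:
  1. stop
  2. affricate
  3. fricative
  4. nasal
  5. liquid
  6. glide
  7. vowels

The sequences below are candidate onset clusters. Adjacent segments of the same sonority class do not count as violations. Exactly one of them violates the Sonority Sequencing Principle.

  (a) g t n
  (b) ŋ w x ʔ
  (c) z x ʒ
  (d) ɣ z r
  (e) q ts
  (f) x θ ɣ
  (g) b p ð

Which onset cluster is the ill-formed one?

(a) sonority 1-1-4: well-formed.
(b) sonority 4-6-3-1: ill-formed.
(c) sonority 3-3-3: well-formed.
(d) sonority 3-3-5: well-formed.
(e) sonority 1-2: well-formed.
(f) sonority 3-3-3: well-formed.
(g) sonority 1-1-3: well-formed.

b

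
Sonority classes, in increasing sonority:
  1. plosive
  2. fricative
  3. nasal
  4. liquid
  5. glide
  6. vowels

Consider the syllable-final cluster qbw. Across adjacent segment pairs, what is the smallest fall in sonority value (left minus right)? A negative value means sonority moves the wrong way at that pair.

-4

/q/: plosive = 1.
/b/: plosive = 1.
/w/: glide = 5.
/q/→/b/: change +0.
/b/→/w/: change -4.
Minimum = -4.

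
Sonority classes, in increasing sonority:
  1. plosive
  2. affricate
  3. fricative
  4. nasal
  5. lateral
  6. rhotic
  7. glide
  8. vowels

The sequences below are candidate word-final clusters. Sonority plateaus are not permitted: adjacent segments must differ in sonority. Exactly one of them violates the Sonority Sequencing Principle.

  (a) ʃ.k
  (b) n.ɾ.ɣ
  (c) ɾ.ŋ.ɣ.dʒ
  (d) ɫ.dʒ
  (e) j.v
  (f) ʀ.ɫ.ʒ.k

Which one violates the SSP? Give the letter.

b

(a) 3-1 → obeys
(b) 4-6-3 → violates
(c) 6-4-3-2 → obeys
(d) 5-2 → obeys
(e) 7-3 → obeys
(f) 6-5-3-1 → obeys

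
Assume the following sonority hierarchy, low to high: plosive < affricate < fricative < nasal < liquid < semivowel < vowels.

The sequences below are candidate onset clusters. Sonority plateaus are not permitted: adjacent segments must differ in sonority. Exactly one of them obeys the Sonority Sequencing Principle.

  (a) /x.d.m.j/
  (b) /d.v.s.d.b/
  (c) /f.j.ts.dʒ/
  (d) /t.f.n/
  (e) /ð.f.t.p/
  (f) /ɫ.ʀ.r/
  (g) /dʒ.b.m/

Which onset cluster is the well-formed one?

d

(a) /x.d.m.j/: profile 3-1-4-6 — violates.
(b) /d.v.s.d.b/: profile 1-3-3-1-1 — violates.
(c) /f.j.ts.dʒ/: profile 3-6-2-2 — violates.
(d) /t.f.n/: profile 1-3-4 — obeys.
(e) /ð.f.t.p/: profile 3-3-1-1 — violates.
(f) /ɫ.ʀ.r/: profile 5-5-5 — violates.
(g) /dʒ.b.m/: profile 2-1-4 — violates.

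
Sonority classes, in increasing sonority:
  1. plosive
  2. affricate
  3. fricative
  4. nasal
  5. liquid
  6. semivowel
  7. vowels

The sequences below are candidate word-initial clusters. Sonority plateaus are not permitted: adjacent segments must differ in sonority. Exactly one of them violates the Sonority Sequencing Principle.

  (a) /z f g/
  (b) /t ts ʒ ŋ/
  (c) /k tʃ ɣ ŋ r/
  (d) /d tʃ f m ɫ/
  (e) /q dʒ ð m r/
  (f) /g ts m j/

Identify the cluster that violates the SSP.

a

(a) 3-3-1 → violates
(b) 1-2-3-4 → obeys
(c) 1-2-3-4-5 → obeys
(d) 1-2-3-4-5 → obeys
(e) 1-2-3-4-5 → obeys
(f) 1-2-4-6 → obeys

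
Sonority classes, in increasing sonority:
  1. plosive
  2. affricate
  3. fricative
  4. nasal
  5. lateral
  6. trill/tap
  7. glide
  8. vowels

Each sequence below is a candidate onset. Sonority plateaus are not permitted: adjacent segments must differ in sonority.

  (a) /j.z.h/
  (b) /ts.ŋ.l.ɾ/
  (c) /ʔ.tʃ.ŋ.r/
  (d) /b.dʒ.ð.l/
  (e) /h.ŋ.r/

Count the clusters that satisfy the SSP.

(a) 7-3-3 → violates
(b) 2-4-5-6 → obeys
(c) 1-2-4-6 → obeys
(d) 1-2-3-5 → obeys
(e) 3-4-6 → obeys

4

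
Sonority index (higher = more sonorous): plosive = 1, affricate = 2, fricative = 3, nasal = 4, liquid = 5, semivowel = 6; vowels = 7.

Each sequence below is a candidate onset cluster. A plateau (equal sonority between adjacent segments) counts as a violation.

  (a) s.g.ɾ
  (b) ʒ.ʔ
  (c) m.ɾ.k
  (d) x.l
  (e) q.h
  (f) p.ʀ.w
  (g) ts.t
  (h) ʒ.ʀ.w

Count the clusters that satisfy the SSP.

(a) s.g.ɾ: profile 3-1-5 — violates.
(b) ʒ.ʔ: profile 3-1 — violates.
(c) m.ɾ.k: profile 4-5-1 — violates.
(d) x.l: profile 3-5 — obeys.
(e) q.h: profile 1-3 — obeys.
(f) p.ʀ.w: profile 1-5-6 — obeys.
(g) ts.t: profile 2-1 — violates.
(h) ʒ.ʀ.w: profile 3-5-6 — obeys.

4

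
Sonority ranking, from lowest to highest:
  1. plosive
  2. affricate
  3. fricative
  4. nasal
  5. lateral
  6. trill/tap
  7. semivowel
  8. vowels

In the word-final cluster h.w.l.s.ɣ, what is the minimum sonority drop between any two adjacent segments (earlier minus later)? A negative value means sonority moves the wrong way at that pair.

/h/ — fricative, sonority 3.
/w/ — semivowel, sonority 7.
/l/ — lateral, sonority 5.
/s/ — fricative, sonority 3.
/ɣ/ — fricative, sonority 3.
/h/→/w/: change -4.
/w/→/l/: change +2.
/l/→/s/: change +2.
/s/→/ɣ/: change +0.
Minimum = -4.

-4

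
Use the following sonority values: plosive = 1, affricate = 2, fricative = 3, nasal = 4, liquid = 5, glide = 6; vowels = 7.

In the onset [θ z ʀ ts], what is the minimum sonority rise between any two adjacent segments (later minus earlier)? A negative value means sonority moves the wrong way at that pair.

-3

/θ/ is a fricative (sonority 3).
/z/ is a fricative (sonority 3).
/ʀ/ is a liquid (sonority 5).
/ts/ is an affricate (sonority 2).
/θ/→/z/: change +0.
/z/→/ʀ/: change +2.
/ʀ/→/ts/: change -3.
Minimum = -3.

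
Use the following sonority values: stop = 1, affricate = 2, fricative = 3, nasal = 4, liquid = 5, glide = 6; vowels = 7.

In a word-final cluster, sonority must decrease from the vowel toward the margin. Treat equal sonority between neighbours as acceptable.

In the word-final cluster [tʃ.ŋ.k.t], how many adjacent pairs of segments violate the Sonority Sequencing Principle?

/tʃ/: affricate = 2.
/ŋ/: nasal = 4.
/k/: stop = 1.
/t/: stop = 1.
/tʃ/→/ŋ/: 2→4 (does not fall) — violation.
/ŋ/→/k/: 4→1 (falls) — ok.
/k/→/t/: 1→1 (plateau, allowed) — ok.

1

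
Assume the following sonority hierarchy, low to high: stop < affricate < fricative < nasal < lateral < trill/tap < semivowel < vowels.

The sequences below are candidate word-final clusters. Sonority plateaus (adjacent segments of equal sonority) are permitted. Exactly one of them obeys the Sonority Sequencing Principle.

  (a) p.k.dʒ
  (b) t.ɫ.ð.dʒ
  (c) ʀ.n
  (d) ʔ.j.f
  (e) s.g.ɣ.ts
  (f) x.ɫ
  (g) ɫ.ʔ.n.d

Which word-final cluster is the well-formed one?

c

(a) p.k.dʒ: profile 1-1-2 — violates.
(b) t.ɫ.ð.dʒ: profile 1-5-3-2 — violates.
(c) ʀ.n: profile 6-4 — obeys.
(d) ʔ.j.f: profile 1-7-3 — violates.
(e) s.g.ɣ.ts: profile 3-1-3-2 — violates.
(f) x.ɫ: profile 3-5 — violates.
(g) ɫ.ʔ.n.d: profile 5-1-4-1 — violates.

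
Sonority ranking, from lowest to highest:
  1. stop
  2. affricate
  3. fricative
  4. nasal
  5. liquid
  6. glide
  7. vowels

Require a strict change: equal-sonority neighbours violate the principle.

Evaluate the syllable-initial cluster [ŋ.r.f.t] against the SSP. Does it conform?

/ŋ/ — nasal, sonority 4.
/r/ — liquid, sonority 5.
/f/ — fricative, sonority 3.
/t/ — stop, sonority 1.
The profile is 4-5-3-1. Between /r/ (5) and /f/ (3) sonority does not rise, so the cluster violates the SSP.

no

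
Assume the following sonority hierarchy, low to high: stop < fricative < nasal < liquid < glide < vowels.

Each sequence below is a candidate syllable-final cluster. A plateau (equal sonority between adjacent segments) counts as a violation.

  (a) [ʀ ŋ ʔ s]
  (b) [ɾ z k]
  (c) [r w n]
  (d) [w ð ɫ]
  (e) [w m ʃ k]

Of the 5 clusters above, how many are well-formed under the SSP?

(a) 4-3-1-2 → violates
(b) 4-2-1 → obeys
(c) 4-5-3 → violates
(d) 5-2-4 → violates
(e) 5-3-2-1 → obeys

2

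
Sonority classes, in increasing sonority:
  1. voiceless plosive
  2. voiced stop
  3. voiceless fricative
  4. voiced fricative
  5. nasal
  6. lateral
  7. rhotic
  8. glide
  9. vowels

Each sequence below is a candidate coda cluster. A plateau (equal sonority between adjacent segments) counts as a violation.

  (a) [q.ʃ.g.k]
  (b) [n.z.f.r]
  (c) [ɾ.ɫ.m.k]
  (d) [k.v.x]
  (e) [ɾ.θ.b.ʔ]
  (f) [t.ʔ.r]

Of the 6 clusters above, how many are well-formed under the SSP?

(a) 1-3-2-1 → violates
(b) 5-4-3-7 → violates
(c) 7-6-5-1 → obeys
(d) 1-4-3 → violates
(e) 7-3-2-1 → obeys
(f) 1-1-7 → violates

2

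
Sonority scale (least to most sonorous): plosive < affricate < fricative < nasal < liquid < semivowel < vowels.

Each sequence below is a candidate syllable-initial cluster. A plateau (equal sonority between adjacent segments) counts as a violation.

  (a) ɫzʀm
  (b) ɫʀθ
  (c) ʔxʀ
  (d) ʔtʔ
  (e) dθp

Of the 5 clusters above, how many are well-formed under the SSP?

1

(a) 5-3-5-4 → violates
(b) 5-5-3 → violates
(c) 1-3-5 → obeys
(d) 1-1-1 → violates
(e) 1-3-1 → violates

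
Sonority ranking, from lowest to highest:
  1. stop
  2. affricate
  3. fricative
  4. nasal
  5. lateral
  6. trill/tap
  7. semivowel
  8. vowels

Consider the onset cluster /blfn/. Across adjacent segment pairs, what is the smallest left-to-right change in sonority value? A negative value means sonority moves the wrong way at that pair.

/b/ is a stop (sonority 1).
/l/ is a lateral (sonority 5).
/f/ is a fricative (sonority 3).
/n/ is a nasal (sonority 4).
/b/→/l/: change +4.
/l/→/f/: change -2.
/f/→/n/: change +1.
Minimum = -2.

-2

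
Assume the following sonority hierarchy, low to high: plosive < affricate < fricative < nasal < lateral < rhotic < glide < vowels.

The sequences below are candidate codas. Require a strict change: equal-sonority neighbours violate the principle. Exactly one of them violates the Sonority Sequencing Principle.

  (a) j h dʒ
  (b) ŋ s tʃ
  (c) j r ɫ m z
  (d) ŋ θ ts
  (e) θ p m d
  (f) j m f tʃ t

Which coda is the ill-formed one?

e

(a) 7-3-2 → obeys
(b) 4-3-2 → obeys
(c) 7-6-5-4-3 → obeys
(d) 4-3-2 → obeys
(e) 3-1-4-1 → violates
(f) 7-4-3-2-1 → obeys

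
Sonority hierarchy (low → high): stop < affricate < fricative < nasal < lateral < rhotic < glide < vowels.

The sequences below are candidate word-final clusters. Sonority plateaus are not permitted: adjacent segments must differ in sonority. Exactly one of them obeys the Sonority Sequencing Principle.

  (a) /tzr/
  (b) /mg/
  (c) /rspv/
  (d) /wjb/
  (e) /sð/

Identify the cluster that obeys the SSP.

(a) /tzr/: profile 1-3-6 — violates.
(b) /mg/: profile 4-1 — obeys.
(c) /rspv/: profile 6-3-1-3 — violates.
(d) /wjb/: profile 7-7-1 — violates.
(e) /sð/: profile 3-3 — violates.

b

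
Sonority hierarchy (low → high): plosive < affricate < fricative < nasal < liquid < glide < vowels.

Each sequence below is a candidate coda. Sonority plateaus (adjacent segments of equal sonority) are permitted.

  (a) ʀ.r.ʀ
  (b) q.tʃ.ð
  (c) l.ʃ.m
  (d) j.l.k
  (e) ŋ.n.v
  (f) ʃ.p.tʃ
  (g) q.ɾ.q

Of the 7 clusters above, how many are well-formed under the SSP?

3

(a) 5-5-5 → obeys
(b) 1-2-3 → violates
(c) 5-3-4 → violates
(d) 6-5-1 → obeys
(e) 4-4-3 → obeys
(f) 3-1-2 → violates
(g) 1-5-1 → violates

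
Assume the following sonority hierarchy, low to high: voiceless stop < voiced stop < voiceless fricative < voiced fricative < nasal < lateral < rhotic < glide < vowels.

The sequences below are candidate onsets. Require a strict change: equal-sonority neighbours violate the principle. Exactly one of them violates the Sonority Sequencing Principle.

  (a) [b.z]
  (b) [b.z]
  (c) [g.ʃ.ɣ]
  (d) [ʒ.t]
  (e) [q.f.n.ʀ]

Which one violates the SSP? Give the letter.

d

(a) 2-4 → obeys
(b) 2-4 → obeys
(c) 2-3-4 → obeys
(d) 4-1 → violates
(e) 1-3-5-7 → obeys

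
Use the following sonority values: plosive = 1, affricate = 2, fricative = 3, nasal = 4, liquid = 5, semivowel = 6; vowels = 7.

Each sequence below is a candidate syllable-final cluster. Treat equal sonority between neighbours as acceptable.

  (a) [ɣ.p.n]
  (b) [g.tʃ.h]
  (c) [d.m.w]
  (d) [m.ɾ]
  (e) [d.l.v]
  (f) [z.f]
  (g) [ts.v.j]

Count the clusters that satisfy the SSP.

(a) 3-1-4 → violates
(b) 1-2-3 → violates
(c) 1-4-6 → violates
(d) 4-5 → violates
(e) 1-5-3 → violates
(f) 3-3 → obeys
(g) 2-3-6 → violates

1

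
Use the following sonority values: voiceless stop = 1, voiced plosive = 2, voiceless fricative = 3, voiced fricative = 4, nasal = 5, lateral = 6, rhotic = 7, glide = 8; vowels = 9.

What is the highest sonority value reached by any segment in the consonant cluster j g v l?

8

/j/ is a glide (sonority 8).
/g/ is a voiced plosive (sonority 2).
/v/ is a voiced fricative (sonority 4).
/l/ is a lateral (sonority 6).
The maximum is 8.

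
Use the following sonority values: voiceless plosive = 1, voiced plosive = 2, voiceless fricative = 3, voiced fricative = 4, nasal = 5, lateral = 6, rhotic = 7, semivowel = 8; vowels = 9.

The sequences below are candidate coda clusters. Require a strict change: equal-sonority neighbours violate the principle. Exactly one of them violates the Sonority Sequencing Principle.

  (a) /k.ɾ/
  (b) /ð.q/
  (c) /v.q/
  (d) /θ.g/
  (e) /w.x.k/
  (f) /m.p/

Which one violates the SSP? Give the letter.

(a) sonority 1-7: ill-formed.
(b) sonority 4-1: well-formed.
(c) sonority 4-1: well-formed.
(d) sonority 3-2: well-formed.
(e) sonority 8-3-1: well-formed.
(f) sonority 5-1: well-formed.

a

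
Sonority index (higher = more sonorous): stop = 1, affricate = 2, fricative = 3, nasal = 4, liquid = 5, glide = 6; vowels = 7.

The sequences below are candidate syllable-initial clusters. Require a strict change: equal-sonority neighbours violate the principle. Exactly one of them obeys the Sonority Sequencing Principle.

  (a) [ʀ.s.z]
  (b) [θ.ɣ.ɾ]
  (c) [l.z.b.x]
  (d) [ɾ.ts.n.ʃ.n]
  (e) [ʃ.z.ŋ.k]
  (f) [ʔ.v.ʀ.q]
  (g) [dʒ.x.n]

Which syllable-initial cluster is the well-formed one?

(a) 5-3-3 → violates
(b) 3-3-5 → violates
(c) 5-3-1-3 → violates
(d) 5-2-4-3-4 → violates
(e) 3-3-4-1 → violates
(f) 1-3-5-1 → violates
(g) 2-3-4 → obeys

g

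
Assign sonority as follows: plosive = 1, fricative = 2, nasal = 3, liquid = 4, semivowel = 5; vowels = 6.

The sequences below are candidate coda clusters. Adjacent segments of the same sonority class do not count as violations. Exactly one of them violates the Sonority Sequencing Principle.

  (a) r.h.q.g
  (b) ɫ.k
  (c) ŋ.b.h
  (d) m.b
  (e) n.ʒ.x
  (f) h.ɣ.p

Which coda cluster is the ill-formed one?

(a) 4-2-1-1 → obeys
(b) 4-1 → obeys
(c) 3-1-2 → violates
(d) 3-1 → obeys
(e) 3-2-2 → obeys
(f) 2-2-1 → obeys

c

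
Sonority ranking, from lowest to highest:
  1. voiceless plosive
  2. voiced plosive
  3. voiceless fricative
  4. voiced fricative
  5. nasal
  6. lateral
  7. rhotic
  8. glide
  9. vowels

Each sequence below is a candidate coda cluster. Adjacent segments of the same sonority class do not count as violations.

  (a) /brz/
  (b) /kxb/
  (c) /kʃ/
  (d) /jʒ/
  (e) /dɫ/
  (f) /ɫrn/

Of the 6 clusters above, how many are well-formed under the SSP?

(a) 2-7-4 → violates
(b) 1-3-2 → violates
(c) 1-3 → violates
(d) 8-4 → obeys
(e) 2-6 → violates
(f) 6-7-5 → violates

1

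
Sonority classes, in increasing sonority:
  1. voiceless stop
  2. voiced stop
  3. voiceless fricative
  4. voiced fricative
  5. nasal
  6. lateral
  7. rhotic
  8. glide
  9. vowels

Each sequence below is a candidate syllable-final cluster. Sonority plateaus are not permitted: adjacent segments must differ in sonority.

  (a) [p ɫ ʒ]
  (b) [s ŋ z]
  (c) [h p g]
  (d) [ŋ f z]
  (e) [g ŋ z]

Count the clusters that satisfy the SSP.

0

(a) 1-6-4 → violates
(b) 3-5-4 → violates
(c) 3-1-2 → violates
(d) 5-3-4 → violates
(e) 2-5-4 → violates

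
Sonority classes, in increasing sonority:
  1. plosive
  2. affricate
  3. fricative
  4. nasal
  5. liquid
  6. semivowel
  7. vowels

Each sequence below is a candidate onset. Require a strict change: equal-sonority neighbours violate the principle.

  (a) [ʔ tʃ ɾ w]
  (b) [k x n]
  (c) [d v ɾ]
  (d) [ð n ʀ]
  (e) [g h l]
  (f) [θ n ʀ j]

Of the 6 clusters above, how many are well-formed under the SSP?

6

(a) sonority 1-2-5-6: well-formed.
(b) sonority 1-3-4: well-formed.
(c) sonority 1-3-5: well-formed.
(d) sonority 3-4-5: well-formed.
(e) sonority 1-3-5: well-formed.
(f) sonority 3-4-5-6: well-formed.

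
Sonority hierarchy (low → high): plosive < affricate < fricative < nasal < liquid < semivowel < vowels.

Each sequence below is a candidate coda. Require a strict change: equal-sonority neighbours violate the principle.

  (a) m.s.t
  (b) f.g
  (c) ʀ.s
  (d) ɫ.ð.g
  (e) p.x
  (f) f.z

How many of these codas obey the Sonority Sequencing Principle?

(a) m.s.t: profile 4-3-1 — obeys.
(b) f.g: profile 3-1 — obeys.
(c) ʀ.s: profile 5-3 — obeys.
(d) ɫ.ð.g: profile 5-3-1 — obeys.
(e) p.x: profile 1-3 — violates.
(f) f.z: profile 3-3 — violates.

4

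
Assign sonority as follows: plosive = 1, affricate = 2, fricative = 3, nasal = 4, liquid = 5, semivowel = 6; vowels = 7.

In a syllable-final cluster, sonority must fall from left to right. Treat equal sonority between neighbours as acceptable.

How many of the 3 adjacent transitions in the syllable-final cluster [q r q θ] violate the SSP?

/q/: plosive = 1.
/r/: liquid = 5.
/q/: plosive = 1.
/θ/: fricative = 3.
/q/→/r/: 1→5 (does not fall) — violation.
/r/→/q/: 5→1 (falls) — ok.
/q/→/θ/: 1→3 (does not fall) — violation.

2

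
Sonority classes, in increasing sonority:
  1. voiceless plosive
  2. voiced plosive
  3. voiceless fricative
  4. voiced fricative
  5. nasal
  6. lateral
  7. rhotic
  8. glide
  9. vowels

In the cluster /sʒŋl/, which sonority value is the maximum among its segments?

/s/ — voiceless fricative, sonority 3.
/ʒ/ — voiced fricative, sonority 4.
/ŋ/ — nasal, sonority 5.
/l/ — lateral, sonority 6.
The maximum is 6.

6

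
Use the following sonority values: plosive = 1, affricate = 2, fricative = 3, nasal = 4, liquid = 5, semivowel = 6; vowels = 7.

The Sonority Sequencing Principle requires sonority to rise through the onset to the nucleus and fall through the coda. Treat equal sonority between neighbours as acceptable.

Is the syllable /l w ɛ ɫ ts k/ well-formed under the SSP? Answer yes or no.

yes

Onset: /l/ is a liquid (sonority 5), /w/ is a semivowel (sonority 6); then the nucleus /ɛ/ (sonority 7).
Onset profile 5-6-7 — rises to the nucleus.
Coda: /ɫ/ is a liquid (sonority 5), /ts/ is an affricate (sonority 2), /k/ is a plosive (sonority 1).
Coda profile 7-5-2-1 — falls from the nucleus.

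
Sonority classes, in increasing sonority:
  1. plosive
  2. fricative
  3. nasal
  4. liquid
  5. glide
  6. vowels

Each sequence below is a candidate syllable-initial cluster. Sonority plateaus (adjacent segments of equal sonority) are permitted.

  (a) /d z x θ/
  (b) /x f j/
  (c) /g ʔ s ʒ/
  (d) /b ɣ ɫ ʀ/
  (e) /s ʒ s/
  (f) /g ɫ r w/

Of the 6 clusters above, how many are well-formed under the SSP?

(a) /d z x θ/: profile 1-2-2-2 — obeys.
(b) /x f j/: profile 2-2-5 — obeys.
(c) /g ʔ s ʒ/: profile 1-1-2-2 — obeys.
(d) /b ɣ ɫ ʀ/: profile 1-2-4-4 — obeys.
(e) /s ʒ s/: profile 2-2-2 — obeys.
(f) /g ɫ r w/: profile 1-4-4-5 — obeys.

6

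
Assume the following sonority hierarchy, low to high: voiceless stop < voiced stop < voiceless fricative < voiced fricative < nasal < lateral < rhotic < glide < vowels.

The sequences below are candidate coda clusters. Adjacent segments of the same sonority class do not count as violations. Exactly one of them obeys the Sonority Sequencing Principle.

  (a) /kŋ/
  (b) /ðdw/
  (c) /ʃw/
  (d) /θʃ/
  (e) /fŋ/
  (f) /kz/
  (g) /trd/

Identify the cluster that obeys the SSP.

d

(a) /kŋ/: profile 1-5 — violates.
(b) /ðdw/: profile 4-2-8 — violates.
(c) /ʃw/: profile 3-8 — violates.
(d) /θʃ/: profile 3-3 — obeys.
(e) /fŋ/: profile 3-5 — violates.
(f) /kz/: profile 1-4 — violates.
(g) /trd/: profile 1-7-2 — violates.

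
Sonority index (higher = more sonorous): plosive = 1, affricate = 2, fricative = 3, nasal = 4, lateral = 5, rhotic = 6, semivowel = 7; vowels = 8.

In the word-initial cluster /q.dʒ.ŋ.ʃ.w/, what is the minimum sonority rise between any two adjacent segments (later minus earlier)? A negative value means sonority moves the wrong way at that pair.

-1

/q/ is a plosive (sonority 1).
/dʒ/ is an affricate (sonority 2).
/ŋ/ is a nasal (sonority 4).
/ʃ/ is a fricative (sonority 3).
/w/ is a semivowel (sonority 7).
/q/→/dʒ/: change +1.
/dʒ/→/ŋ/: change +2.
/ŋ/→/ʃ/: change -1.
/ʃ/→/w/: change +4.
Minimum = -1.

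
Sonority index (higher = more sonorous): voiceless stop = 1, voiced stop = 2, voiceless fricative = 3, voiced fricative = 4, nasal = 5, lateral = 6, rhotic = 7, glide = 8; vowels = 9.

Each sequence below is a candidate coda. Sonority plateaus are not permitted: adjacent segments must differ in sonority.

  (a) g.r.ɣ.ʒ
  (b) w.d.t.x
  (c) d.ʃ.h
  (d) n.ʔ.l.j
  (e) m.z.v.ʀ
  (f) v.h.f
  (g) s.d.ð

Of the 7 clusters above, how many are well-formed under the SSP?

(a) 2-7-4-4 → violates
(b) 8-2-1-3 → violates
(c) 2-3-3 → violates
(d) 5-1-6-8 → violates
(e) 5-4-4-7 → violates
(f) 4-3-3 → violates
(g) 3-2-4 → violates

0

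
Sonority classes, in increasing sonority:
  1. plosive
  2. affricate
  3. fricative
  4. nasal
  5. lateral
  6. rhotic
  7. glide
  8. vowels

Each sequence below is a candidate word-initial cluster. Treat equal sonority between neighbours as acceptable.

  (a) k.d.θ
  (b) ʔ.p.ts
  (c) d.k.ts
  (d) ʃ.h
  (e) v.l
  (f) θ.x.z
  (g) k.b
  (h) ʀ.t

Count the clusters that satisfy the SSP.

7

(a) sonority 1-1-3: well-formed.
(b) sonority 1-1-2: well-formed.
(c) sonority 1-1-2: well-formed.
(d) sonority 3-3: well-formed.
(e) sonority 3-5: well-formed.
(f) sonority 3-3-3: well-formed.
(g) sonority 1-1: well-formed.
(h) sonority 6-1: ill-formed.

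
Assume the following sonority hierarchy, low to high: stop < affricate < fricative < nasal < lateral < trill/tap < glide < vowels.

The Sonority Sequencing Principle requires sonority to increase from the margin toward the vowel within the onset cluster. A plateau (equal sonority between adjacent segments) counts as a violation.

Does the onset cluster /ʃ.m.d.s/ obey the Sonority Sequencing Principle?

no

/ʃ/ — fricative, sonority 3.
/m/ — nasal, sonority 4.
/d/ — stop, sonority 1.
/s/ — fricative, sonority 3.
The profile is 3-4-1-3. Between /m/ (4) and /d/ (1) sonority does not rise, so the cluster violates the SSP.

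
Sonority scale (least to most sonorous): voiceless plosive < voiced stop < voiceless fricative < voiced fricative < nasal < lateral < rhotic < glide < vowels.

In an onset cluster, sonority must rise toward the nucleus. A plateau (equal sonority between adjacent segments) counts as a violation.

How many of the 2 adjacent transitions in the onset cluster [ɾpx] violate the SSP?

/ɾ/ — rhotic, sonority 7.
/p/ — voiceless plosive, sonority 1.
/x/ — voiceless fricative, sonority 3.
/ɾ/→/p/: 7→1 (does not rise) — violation.
/p/→/x/: 1→3 (rises) — ok.

1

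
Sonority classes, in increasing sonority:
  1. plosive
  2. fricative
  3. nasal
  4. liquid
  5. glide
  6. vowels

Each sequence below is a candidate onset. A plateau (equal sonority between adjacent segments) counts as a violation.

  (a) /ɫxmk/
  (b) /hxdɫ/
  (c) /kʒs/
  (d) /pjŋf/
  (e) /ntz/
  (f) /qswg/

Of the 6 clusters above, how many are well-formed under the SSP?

(a) sonority 4-2-3-1: ill-formed.
(b) sonority 2-2-1-4: ill-formed.
(c) sonority 1-2-2: ill-formed.
(d) sonority 1-5-3-2: ill-formed.
(e) sonority 3-1-2: ill-formed.
(f) sonority 1-2-5-1: ill-formed.

0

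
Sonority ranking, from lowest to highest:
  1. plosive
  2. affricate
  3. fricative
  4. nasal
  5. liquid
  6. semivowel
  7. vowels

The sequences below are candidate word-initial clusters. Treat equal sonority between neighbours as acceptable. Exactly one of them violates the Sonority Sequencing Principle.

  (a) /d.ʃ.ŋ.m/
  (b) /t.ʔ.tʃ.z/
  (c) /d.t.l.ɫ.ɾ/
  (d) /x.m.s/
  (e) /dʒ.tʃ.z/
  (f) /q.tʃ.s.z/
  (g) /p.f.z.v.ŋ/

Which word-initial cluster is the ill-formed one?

d

(a) /d.ʃ.ŋ.m/: profile 1-3-4-4 — obeys.
(b) /t.ʔ.tʃ.z/: profile 1-1-2-3 — obeys.
(c) /d.t.l.ɫ.ɾ/: profile 1-1-5-5-5 — obeys.
(d) /x.m.s/: profile 3-4-3 — violates.
(e) /dʒ.tʃ.z/: profile 2-2-3 — obeys.
(f) /q.tʃ.s.z/: profile 1-2-3-3 — obeys.
(g) /p.f.z.v.ŋ/: profile 1-3-3-3-4 — obeys.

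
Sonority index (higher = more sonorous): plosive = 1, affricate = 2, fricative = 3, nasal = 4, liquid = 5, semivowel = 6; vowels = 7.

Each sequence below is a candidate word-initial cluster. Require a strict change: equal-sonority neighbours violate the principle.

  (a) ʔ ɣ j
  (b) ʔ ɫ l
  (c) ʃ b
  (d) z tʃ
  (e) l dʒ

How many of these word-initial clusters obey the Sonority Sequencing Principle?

1

(a) 1-3-6 → obeys
(b) 1-5-5 → violates
(c) 3-1 → violates
(d) 3-2 → violates
(e) 5-2 → violates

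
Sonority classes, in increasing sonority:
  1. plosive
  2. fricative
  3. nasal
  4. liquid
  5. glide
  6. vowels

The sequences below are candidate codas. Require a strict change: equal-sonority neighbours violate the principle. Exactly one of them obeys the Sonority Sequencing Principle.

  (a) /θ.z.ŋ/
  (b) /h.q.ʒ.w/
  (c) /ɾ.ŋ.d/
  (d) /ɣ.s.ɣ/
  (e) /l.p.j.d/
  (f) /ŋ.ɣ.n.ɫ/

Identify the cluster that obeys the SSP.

c

(a) /θ.z.ŋ/: profile 2-2-3 — violates.
(b) /h.q.ʒ.w/: profile 2-1-2-5 — violates.
(c) /ɾ.ŋ.d/: profile 4-3-1 — obeys.
(d) /ɣ.s.ɣ/: profile 2-2-2 — violates.
(e) /l.p.j.d/: profile 4-1-5-1 — violates.
(f) /ŋ.ɣ.n.ɫ/: profile 3-2-3-4 — violates.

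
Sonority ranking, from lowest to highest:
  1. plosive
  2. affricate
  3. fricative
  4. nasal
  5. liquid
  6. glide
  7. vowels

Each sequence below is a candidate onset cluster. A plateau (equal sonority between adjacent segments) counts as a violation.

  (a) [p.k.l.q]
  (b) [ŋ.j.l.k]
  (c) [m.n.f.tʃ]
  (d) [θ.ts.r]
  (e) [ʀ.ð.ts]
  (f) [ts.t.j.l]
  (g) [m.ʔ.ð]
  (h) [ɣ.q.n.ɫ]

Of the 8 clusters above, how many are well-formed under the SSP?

0

(a) 1-1-5-1 → violates
(b) 4-6-5-1 → violates
(c) 4-4-3-2 → violates
(d) 3-2-5 → violates
(e) 5-3-2 → violates
(f) 2-1-6-5 → violates
(g) 4-1-3 → violates
(h) 3-1-4-5 → violates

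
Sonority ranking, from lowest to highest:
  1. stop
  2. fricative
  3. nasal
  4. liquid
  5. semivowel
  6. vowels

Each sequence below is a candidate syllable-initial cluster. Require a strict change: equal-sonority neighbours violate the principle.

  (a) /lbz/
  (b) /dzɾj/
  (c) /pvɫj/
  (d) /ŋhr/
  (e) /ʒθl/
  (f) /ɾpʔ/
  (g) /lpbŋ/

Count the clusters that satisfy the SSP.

2

(a) 4-1-2 → violates
(b) 1-2-4-5 → obeys
(c) 1-2-4-5 → obeys
(d) 3-2-4 → violates
(e) 2-2-4 → violates
(f) 4-1-1 → violates
(g) 4-1-1-3 → violates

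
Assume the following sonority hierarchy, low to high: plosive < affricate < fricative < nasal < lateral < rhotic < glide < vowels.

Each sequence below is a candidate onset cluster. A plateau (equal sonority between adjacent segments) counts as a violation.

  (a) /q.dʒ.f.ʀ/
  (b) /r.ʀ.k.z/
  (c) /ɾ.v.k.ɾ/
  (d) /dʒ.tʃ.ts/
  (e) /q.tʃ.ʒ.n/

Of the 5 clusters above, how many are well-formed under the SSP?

2

(a) 1-2-3-6 → obeys
(b) 6-6-1-3 → violates
(c) 6-3-1-6 → violates
(d) 2-2-2 → violates
(e) 1-2-3-4 → obeys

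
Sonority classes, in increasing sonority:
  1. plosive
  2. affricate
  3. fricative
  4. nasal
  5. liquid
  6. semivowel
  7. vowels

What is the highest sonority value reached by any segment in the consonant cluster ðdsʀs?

/ð/: fricative = 3.
/d/: plosive = 1.
/s/: fricative = 3.
/ʀ/: liquid = 5.
/s/: fricative = 3.
The maximum is 5.

5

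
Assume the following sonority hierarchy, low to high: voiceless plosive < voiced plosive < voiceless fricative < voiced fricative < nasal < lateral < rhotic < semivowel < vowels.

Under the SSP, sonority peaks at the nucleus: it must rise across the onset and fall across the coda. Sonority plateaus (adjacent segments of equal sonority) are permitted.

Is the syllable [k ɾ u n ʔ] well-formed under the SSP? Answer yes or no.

Onset: /k/ is a voiceless plosive (sonority 1), /ɾ/ is a rhotic (sonority 7); then the nucleus /u/ (sonority 9).
Onset profile 1-7-9 — rises to the nucleus.
Coda: /n/ is a nasal (sonority 5), /ʔ/ is a voiceless plosive (sonority 1).
Coda profile 9-5-1 — falls from the nucleus.

yes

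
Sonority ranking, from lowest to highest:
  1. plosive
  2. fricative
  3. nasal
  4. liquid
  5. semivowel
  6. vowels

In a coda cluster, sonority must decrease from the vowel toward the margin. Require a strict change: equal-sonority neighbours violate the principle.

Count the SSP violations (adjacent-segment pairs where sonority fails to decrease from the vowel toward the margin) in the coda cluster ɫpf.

1

/ɫ/ is a liquid (sonority 4).
/p/ is a plosive (sonority 1).
/f/ is a fricative (sonority 2).
/ɫ/→/p/: 4→1 (falls) — ok.
/p/→/f/: 1→2 (does not fall) — violation.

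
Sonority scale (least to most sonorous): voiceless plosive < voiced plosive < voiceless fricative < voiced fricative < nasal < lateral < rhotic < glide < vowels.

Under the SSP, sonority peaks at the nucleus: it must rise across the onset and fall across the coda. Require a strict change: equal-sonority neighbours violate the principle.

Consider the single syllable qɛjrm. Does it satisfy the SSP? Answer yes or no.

Onset: /q/ is a voiceless plosive (sonority 1); then the nucleus /ɛ/ (sonority 9).
Onset profile 1-9 — rises to the nucleus.
Coda: /j/ is a glide (sonority 8), /r/ is a rhotic (sonority 7), /m/ is a nasal (sonority 5).
Coda profile 9-8-7-5 — falls from the nucleus.

yes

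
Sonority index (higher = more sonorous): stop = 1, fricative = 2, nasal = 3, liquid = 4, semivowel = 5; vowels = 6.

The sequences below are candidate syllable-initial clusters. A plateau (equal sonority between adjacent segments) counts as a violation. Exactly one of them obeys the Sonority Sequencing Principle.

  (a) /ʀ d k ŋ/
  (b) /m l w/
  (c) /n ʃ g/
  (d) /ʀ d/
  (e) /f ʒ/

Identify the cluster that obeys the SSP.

(a) 4-1-1-3 → violates
(b) 3-4-5 → obeys
(c) 3-2-1 → violates
(d) 4-1 → violates
(e) 2-2 → violates

b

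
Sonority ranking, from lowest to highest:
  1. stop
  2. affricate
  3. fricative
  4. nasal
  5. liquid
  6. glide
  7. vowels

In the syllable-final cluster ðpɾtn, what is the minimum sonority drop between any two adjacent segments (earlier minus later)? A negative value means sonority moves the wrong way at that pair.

-4

/ð/ — fricative, sonority 3.
/p/ — stop, sonority 1.
/ɾ/ — liquid, sonority 5.
/t/ — stop, sonority 1.
/n/ — nasal, sonority 4.
/ð/→/p/: change +2.
/p/→/ɾ/: change -4.
/ɾ/→/t/: change +4.
/t/→/n/: change -3.
Minimum = -4.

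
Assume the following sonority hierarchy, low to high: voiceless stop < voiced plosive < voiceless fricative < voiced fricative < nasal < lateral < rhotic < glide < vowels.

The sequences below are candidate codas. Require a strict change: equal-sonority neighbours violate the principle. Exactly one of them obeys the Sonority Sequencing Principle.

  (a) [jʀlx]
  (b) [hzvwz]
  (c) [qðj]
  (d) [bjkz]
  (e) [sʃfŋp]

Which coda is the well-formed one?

(a) [jʀlx]: profile 8-7-6-3 — obeys.
(b) [hzvwz]: profile 3-4-4-8-4 — violates.
(c) [qðj]: profile 1-4-8 — violates.
(d) [bjkz]: profile 2-8-1-4 — violates.
(e) [sʃfŋp]: profile 3-3-3-5-1 — violates.

a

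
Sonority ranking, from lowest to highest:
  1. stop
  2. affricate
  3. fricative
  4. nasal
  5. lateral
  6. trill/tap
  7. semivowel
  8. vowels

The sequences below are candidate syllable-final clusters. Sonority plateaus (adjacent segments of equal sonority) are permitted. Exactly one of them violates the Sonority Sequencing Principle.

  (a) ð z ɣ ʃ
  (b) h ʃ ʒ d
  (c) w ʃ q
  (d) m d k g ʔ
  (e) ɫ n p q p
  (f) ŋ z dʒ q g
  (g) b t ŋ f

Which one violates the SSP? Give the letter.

(a) sonority 3-3-3-3: well-formed.
(b) sonority 3-3-3-1: well-formed.
(c) sonority 7-3-1: well-formed.
(d) sonority 4-1-1-1-1: well-formed.
(e) sonority 5-4-1-1-1: well-formed.
(f) sonority 4-3-2-1-1: well-formed.
(g) sonority 1-1-4-3: ill-formed.

g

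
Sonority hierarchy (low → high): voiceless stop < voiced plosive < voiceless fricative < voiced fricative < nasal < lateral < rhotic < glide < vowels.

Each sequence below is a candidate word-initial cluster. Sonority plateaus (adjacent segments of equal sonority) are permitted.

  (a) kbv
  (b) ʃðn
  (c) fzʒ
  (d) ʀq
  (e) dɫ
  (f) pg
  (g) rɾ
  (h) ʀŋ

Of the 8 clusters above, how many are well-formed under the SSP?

(a) kbv: profile 1-2-4 — obeys.
(b) ʃðn: profile 3-4-5 — obeys.
(c) fzʒ: profile 3-4-4 — obeys.
(d) ʀq: profile 7-1 — violates.
(e) dɫ: profile 2-6 — obeys.
(f) pg: profile 1-2 — obeys.
(g) rɾ: profile 7-7 — obeys.
(h) ʀŋ: profile 7-5 — violates.

6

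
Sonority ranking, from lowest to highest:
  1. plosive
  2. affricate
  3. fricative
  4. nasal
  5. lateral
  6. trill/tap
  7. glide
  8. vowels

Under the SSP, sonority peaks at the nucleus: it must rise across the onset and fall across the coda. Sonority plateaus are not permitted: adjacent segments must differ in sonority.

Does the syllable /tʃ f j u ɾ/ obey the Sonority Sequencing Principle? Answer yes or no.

Onset: /tʃ/ is an affricate (sonority 2), /f/ is a fricative (sonority 3), /j/ is a glide (sonority 7); then the nucleus /u/ (sonority 8).
Onset profile 2-3-7-8 — rises to the nucleus.
Coda: /ɾ/ is a trill/tap (sonority 6).
Coda profile 8-6 — falls from the nucleus.

yes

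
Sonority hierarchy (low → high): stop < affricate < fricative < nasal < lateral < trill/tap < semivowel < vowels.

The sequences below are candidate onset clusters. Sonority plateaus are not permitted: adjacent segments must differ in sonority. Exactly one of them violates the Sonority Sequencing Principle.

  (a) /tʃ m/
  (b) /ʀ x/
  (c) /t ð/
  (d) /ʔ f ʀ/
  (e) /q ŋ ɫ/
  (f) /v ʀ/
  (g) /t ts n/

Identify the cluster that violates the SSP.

b

(a) /tʃ m/: profile 2-4 — obeys.
(b) /ʀ x/: profile 6-3 — violates.
(c) /t ð/: profile 1-3 — obeys.
(d) /ʔ f ʀ/: profile 1-3-6 — obeys.
(e) /q ŋ ɫ/: profile 1-4-5 — obeys.
(f) /v ʀ/: profile 3-6 — obeys.
(g) /t ts n/: profile 1-2-4 — obeys.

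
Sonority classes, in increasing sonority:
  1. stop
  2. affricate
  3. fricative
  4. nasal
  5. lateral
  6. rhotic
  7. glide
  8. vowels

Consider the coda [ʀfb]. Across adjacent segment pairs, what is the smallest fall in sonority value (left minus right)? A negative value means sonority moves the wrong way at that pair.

/ʀ/: rhotic = 6.
/f/: fricative = 3.
/b/: stop = 1.
/ʀ/→/f/: change +3.
/f/→/b/: change +2.
Minimum = 2.

2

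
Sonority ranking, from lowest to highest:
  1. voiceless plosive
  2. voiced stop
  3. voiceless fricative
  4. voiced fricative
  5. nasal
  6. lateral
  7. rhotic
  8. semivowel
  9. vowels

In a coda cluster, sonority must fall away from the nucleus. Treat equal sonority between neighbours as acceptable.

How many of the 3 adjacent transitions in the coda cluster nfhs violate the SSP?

0

/n/ is a nasal (sonority 5).
/f/ is a voiceless fricative (sonority 3).
/h/ is a voiceless fricative (sonority 3).
/s/ is a voiceless fricative (sonority 3).
/n/→/f/: 5→3 (falls) — ok.
/f/→/h/: 3→3 (plateau, allowed) — ok.
/h/→/s/: 3→3 (plateau, allowed) — ok.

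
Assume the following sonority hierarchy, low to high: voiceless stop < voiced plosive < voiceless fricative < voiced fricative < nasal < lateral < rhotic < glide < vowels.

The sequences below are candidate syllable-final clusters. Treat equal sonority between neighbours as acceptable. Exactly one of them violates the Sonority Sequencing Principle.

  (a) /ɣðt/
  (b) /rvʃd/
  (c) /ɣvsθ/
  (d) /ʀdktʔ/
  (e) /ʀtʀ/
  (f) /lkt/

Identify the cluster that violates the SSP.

e

(a) 4-4-1 → obeys
(b) 7-4-3-2 → obeys
(c) 4-4-3-3 → obeys
(d) 7-2-1-1-1 → obeys
(e) 7-1-7 → violates
(f) 6-1-1 → obeys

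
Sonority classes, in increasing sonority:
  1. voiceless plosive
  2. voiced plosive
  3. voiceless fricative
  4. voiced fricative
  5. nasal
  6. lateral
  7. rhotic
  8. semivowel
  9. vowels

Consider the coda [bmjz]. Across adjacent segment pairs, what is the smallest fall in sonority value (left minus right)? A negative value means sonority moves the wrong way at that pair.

-3

/b/: voiced plosive = 2.
/m/: nasal = 5.
/j/: semivowel = 8.
/z/: voiced fricative = 4.
/b/→/m/: change -3.
/m/→/j/: change -3.
/j/→/z/: change +4.
Minimum = -3.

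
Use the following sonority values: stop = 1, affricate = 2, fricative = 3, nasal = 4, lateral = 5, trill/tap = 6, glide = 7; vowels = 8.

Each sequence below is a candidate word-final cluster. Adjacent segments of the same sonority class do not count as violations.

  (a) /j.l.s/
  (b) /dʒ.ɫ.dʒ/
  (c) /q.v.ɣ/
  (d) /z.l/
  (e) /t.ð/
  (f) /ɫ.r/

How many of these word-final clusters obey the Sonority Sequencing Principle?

(a) sonority 7-5-3: well-formed.
(b) sonority 2-5-2: ill-formed.
(c) sonority 1-3-3: ill-formed.
(d) sonority 3-5: ill-formed.
(e) sonority 1-3: ill-formed.
(f) sonority 5-6: ill-formed.

1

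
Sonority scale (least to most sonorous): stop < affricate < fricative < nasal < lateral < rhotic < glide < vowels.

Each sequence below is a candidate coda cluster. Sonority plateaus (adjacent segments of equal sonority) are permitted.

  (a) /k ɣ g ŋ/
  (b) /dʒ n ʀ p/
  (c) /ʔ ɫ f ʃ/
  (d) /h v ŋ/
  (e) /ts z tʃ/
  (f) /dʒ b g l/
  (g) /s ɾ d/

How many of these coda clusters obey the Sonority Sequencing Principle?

0

(a) 1-3-1-4 → violates
(b) 2-4-6-1 → violates
(c) 1-5-3-3 → violates
(d) 3-3-4 → violates
(e) 2-3-2 → violates
(f) 2-1-1-5 → violates
(g) 3-6-1 → violates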